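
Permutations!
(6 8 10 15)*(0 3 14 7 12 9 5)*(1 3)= (0 1 3 14 7 12 9 5)(6 8 10 15)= [1, 3, 2, 14, 4, 0, 8, 12, 10, 5, 15, 11, 9, 13, 7, 6]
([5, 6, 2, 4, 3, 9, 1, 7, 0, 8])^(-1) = (0 8 9 5)(1 6)(3 4)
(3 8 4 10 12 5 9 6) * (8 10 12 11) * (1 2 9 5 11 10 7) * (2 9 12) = (1 9 6 3 7)(2 12 11 8 4) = [0, 9, 12, 7, 2, 5, 3, 1, 4, 6, 10, 8, 11]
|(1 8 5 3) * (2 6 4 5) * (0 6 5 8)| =8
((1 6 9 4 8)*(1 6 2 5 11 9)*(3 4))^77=(1 3 2 4 5 8 11 6 9)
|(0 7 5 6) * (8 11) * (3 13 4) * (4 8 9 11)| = |(0 7 5 6)(3 13 8 4)(9 11)| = 4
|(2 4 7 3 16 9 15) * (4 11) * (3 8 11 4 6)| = 10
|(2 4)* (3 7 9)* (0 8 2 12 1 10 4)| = |(0 8 2)(1 10 4 12)(3 7 9)| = 12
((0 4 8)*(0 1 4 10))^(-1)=(0 10)(1 8 4)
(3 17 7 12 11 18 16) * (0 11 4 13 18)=(0 11)(3 17 7 12 4 13 18 16)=[11, 1, 2, 17, 13, 5, 6, 12, 8, 9, 10, 0, 4, 18, 14, 15, 3, 7, 16]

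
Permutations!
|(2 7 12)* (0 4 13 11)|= |(0 4 13 11)(2 7 12)|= 12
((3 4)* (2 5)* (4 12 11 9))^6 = ((2 5)(3 12 11 9 4))^6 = (3 12 11 9 4)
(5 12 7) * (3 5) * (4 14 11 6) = (3 5 12 7)(4 14 11 6) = [0, 1, 2, 5, 14, 12, 4, 3, 8, 9, 10, 6, 7, 13, 11]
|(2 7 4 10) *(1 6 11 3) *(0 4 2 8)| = 4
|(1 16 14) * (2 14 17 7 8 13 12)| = 9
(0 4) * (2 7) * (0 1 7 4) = (1 7 2 4) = [0, 7, 4, 3, 1, 5, 6, 2]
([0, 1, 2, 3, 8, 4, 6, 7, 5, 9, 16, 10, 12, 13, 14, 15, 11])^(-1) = [0, 1, 2, 3, 5, 8, 6, 7, 4, 9, 11, 16, 12, 13, 14, 15, 10]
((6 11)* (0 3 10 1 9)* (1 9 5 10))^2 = (11)(0 1 10)(3 5 9)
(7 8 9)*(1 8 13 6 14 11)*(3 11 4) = (1 8 9 7 13 6 14 4 3 11) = [0, 8, 2, 11, 3, 5, 14, 13, 9, 7, 10, 1, 12, 6, 4]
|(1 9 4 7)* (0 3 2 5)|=4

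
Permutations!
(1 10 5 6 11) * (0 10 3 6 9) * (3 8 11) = (0 10 5 9)(1 8 11)(3 6) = [10, 8, 2, 6, 4, 9, 3, 7, 11, 0, 5, 1]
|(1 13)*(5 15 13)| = |(1 5 15 13)| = 4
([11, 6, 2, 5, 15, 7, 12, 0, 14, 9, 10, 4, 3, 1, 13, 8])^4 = [8, 5, 2, 11, 13, 4, 7, 15, 6, 9, 10, 14, 0, 3, 12, 1]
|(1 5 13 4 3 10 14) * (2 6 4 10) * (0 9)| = 20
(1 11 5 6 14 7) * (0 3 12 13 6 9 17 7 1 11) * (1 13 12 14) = [3, 0, 2, 14, 4, 9, 1, 11, 8, 17, 10, 5, 12, 6, 13, 15, 16, 7] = (0 3 14 13 6 1)(5 9 17 7 11)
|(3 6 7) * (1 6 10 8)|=|(1 6 7 3 10 8)|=6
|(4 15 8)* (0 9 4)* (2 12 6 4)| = 8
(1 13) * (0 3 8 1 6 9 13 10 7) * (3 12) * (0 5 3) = (0 12)(1 10 7 5 3 8)(6 9 13) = [12, 10, 2, 8, 4, 3, 9, 5, 1, 13, 7, 11, 0, 6]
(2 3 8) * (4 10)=(2 3 8)(4 10)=[0, 1, 3, 8, 10, 5, 6, 7, 2, 9, 4]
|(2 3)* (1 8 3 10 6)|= |(1 8 3 2 10 6)|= 6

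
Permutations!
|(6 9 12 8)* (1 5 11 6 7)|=8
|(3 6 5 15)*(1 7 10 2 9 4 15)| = |(1 7 10 2 9 4 15 3 6 5)| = 10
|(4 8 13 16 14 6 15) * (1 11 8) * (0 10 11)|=11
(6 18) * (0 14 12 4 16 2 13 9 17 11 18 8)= (0 14 12 4 16 2 13 9 17 11 18 6 8)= [14, 1, 13, 3, 16, 5, 8, 7, 0, 17, 10, 18, 4, 9, 12, 15, 2, 11, 6]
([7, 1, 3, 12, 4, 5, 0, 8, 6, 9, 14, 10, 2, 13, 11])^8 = (2 12 3)(10 11 14)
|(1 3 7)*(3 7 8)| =2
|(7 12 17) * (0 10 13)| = 3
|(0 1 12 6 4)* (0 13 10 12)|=10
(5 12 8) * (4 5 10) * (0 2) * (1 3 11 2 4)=(0 4 5 12 8 10 1 3 11 2)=[4, 3, 0, 11, 5, 12, 6, 7, 10, 9, 1, 2, 8]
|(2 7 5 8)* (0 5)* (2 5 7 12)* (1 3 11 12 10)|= 6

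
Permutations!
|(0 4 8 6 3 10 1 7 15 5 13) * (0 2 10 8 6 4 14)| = 28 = |(0 14)(1 7 15 5 13 2 10)(3 8 4 6)|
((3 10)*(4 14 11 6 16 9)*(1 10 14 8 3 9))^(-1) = (1 16 6 11 14 3 8 4 9 10)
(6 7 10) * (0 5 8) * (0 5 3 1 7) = (0 3 1 7 10 6)(5 8) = [3, 7, 2, 1, 4, 8, 0, 10, 5, 9, 6]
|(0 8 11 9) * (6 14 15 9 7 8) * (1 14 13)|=|(0 6 13 1 14 15 9)(7 8 11)|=21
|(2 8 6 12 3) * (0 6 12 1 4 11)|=|(0 6 1 4 11)(2 8 12 3)|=20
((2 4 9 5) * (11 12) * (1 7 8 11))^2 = (1 8 12 7 11)(2 9)(4 5)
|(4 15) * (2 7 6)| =|(2 7 6)(4 15)| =6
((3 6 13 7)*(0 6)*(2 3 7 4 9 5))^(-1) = ((0 6 13 4 9 5 2 3))^(-1) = (0 3 2 5 9 4 13 6)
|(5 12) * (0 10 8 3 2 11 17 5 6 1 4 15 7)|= 14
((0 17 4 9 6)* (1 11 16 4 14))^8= ((0 17 14 1 11 16 4 9 6))^8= (0 6 9 4 16 11 1 14 17)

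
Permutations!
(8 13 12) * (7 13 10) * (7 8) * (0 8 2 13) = (0 8 10 2 13 12 7) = [8, 1, 13, 3, 4, 5, 6, 0, 10, 9, 2, 11, 7, 12]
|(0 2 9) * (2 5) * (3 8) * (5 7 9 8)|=|(0 7 9)(2 8 3 5)|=12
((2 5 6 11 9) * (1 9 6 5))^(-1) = ((1 9 2)(6 11))^(-1) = (1 2 9)(6 11)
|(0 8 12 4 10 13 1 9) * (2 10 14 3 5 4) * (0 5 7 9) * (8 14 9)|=|(0 14 3 7 8 12 2 10 13 1)(4 9 5)|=30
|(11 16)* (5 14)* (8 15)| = 2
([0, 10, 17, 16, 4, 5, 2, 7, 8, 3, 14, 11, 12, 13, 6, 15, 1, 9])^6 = [0, 9, 10, 2, 4, 5, 1, 7, 8, 6, 3, 11, 12, 13, 16, 15, 17, 14]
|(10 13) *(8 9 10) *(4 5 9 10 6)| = |(4 5 9 6)(8 10 13)| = 12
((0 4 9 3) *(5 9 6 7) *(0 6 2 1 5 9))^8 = (9)(0 1 4 5 2)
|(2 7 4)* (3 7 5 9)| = 6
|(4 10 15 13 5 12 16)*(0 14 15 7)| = 10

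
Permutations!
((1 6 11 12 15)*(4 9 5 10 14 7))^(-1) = (1 15 12 11 6)(4 7 14 10 5 9)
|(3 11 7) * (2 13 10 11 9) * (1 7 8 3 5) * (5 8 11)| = 9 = |(1 7 8 3 9 2 13 10 5)|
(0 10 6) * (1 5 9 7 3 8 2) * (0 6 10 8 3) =[8, 5, 1, 3, 4, 9, 6, 0, 2, 7, 10] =(10)(0 8 2 1 5 9 7)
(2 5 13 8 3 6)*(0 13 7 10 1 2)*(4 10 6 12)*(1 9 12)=(0 13 8 3 1 2 5 7 6)(4 10 9 12)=[13, 2, 5, 1, 10, 7, 0, 6, 3, 12, 9, 11, 4, 8]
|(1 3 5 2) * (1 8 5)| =6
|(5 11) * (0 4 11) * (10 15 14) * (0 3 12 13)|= 21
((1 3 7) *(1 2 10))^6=((1 3 7 2 10))^6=(1 3 7 2 10)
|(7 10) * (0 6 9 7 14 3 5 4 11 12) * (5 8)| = 12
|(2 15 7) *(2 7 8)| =3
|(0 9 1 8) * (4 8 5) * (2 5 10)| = |(0 9 1 10 2 5 4 8)| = 8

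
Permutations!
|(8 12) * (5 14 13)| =|(5 14 13)(8 12)| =6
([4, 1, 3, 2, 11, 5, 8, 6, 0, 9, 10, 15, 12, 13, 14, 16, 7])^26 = (0 11 16 6)(4 15 7 8)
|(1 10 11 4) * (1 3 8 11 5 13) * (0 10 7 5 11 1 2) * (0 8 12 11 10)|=|(1 7 5 13 2 8)(3 12 11 4)|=12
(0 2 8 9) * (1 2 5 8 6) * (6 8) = (0 5 6 1 2 8 9) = [5, 2, 8, 3, 4, 6, 1, 7, 9, 0]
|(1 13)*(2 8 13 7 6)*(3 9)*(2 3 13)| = 6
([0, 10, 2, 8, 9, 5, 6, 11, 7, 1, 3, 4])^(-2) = (1 4 7 3)(8 10 9 11)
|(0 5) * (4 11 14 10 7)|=|(0 5)(4 11 14 10 7)|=10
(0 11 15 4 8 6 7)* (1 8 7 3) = (0 11 15 4 7)(1 8 6 3) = [11, 8, 2, 1, 7, 5, 3, 0, 6, 9, 10, 15, 12, 13, 14, 4]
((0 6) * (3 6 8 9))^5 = (9)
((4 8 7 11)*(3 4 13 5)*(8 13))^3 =(3 5 13 4)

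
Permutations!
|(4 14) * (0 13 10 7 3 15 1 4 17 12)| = |(0 13 10 7 3 15 1 4 14 17 12)| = 11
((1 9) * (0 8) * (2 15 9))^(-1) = (0 8)(1 9 15 2)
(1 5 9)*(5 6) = [0, 6, 2, 3, 4, 9, 5, 7, 8, 1] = (1 6 5 9)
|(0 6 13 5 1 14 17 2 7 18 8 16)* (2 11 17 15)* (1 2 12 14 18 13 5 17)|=12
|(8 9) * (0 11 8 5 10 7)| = 7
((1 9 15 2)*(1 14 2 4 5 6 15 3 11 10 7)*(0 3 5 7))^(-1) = ((0 3 11 10)(1 9 5 6 15 4 7)(2 14))^(-1) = (0 10 11 3)(1 7 4 15 6 5 9)(2 14)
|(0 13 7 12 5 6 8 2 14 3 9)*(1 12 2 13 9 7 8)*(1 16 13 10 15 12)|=8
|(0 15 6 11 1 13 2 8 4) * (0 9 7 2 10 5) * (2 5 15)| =42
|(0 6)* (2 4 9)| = |(0 6)(2 4 9)| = 6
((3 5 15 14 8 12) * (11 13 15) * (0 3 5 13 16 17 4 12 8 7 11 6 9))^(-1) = ((0 3 13 15 14 7 11 16 17 4 12 5 6 9))^(-1) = (0 9 6 5 12 4 17 16 11 7 14 15 13 3)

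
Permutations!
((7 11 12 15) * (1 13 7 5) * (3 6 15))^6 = ((1 13 7 11 12 3 6 15 5))^6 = (1 6 11)(3 7 5)(12 13 15)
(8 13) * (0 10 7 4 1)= (0 10 7 4 1)(8 13)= [10, 0, 2, 3, 1, 5, 6, 4, 13, 9, 7, 11, 12, 8]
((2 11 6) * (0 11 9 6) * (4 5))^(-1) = ((0 11)(2 9 6)(4 5))^(-1) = (0 11)(2 6 9)(4 5)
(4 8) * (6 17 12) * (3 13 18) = (3 13 18)(4 8)(6 17 12) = [0, 1, 2, 13, 8, 5, 17, 7, 4, 9, 10, 11, 6, 18, 14, 15, 16, 12, 3]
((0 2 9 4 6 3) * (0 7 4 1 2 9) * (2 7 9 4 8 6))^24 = ((0 4 2)(1 7 8 6 3 9))^24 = (9)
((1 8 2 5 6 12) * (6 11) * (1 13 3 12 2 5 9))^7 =((1 8 5 11 6 2 9)(3 12 13))^7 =(3 12 13)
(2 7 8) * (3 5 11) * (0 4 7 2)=[4, 1, 2, 5, 7, 11, 6, 8, 0, 9, 10, 3]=(0 4 7 8)(3 5 11)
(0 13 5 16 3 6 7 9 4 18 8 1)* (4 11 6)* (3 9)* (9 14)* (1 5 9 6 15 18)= (0 13 9 11 15 18 8 5 16 14 6 7 3 4 1)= [13, 0, 2, 4, 1, 16, 7, 3, 5, 11, 10, 15, 12, 9, 6, 18, 14, 17, 8]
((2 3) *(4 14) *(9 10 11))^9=(2 3)(4 14)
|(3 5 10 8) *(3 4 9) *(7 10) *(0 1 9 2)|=|(0 1 9 3 5 7 10 8 4 2)|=10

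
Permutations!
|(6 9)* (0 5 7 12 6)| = |(0 5 7 12 6 9)| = 6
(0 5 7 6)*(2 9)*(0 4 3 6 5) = (2 9)(3 6 4)(5 7) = [0, 1, 9, 6, 3, 7, 4, 5, 8, 2]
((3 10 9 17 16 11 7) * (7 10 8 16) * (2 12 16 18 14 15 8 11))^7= ((2 12 16)(3 11 10 9 17 7)(8 18 14 15))^7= (2 12 16)(3 11 10 9 17 7)(8 15 14 18)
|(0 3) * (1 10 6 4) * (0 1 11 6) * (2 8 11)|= 20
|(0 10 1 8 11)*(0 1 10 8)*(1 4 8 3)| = 3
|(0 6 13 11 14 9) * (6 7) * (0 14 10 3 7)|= |(3 7 6 13 11 10)(9 14)|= 6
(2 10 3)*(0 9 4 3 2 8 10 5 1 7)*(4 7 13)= [9, 13, 5, 8, 3, 1, 6, 0, 10, 7, 2, 11, 12, 4]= (0 9 7)(1 13 4 3 8 10 2 5)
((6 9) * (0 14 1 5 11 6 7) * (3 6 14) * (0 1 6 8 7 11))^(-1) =((0 3 8 7 1 5)(6 9 11 14))^(-1) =(0 5 1 7 8 3)(6 14 11 9)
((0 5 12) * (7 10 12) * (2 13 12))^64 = ((0 5 7 10 2 13 12))^64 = (0 5 7 10 2 13 12)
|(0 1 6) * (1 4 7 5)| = |(0 4 7 5 1 6)| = 6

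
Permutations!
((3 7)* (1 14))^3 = ((1 14)(3 7))^3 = (1 14)(3 7)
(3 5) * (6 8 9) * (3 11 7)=(3 5 11 7)(6 8 9)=[0, 1, 2, 5, 4, 11, 8, 3, 9, 6, 10, 7]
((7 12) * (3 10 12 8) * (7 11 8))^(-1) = (3 8 11 12 10)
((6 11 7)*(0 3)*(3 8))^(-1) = ((0 8 3)(6 11 7))^(-1) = (0 3 8)(6 7 11)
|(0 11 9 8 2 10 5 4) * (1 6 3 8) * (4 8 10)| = |(0 11 9 1 6 3 10 5 8 2 4)| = 11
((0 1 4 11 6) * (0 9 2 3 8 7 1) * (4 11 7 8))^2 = (1 6 2 4)(3 7 11 9)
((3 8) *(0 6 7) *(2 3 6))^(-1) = ((0 2 3 8 6 7))^(-1) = (0 7 6 8 3 2)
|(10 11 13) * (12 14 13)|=5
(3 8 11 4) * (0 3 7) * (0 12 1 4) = [3, 4, 2, 8, 7, 5, 6, 12, 11, 9, 10, 0, 1] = (0 3 8 11)(1 4 7 12)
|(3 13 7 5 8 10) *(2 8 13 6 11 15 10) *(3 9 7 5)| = 14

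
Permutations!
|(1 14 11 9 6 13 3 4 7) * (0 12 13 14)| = |(0 12 13 3 4 7 1)(6 14 11 9)| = 28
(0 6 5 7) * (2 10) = (0 6 5 7)(2 10) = [6, 1, 10, 3, 4, 7, 5, 0, 8, 9, 2]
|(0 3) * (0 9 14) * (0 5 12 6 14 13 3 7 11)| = 12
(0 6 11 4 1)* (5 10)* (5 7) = (0 6 11 4 1)(5 10 7) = [6, 0, 2, 3, 1, 10, 11, 5, 8, 9, 7, 4]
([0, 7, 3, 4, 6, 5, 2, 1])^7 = [0, 7, 6, 2, 3, 5, 4, 1]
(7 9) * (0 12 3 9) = (0 12 3 9 7) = [12, 1, 2, 9, 4, 5, 6, 0, 8, 7, 10, 11, 3]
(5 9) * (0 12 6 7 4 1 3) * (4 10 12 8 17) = (0 8 17 4 1 3)(5 9)(6 7 10 12) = [8, 3, 2, 0, 1, 9, 7, 10, 17, 5, 12, 11, 6, 13, 14, 15, 16, 4]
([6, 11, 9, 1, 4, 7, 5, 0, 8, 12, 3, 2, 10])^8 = (1 11 2 9 12 10 3)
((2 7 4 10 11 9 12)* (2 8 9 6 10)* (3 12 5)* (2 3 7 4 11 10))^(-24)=(2 5 3 11 8)(4 7 12 6 9)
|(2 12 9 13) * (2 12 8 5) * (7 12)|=12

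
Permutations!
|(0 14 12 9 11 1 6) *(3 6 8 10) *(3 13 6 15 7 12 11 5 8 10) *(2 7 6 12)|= |(0 14 11 1 10 13 12 9 5 8 3 15 6)(2 7)|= 26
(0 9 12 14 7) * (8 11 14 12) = (0 9 8 11 14 7) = [9, 1, 2, 3, 4, 5, 6, 0, 11, 8, 10, 14, 12, 13, 7]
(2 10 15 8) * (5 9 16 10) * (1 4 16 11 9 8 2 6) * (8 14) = (1 4 16 10 15 2 5 14 8 6)(9 11) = [0, 4, 5, 3, 16, 14, 1, 7, 6, 11, 15, 9, 12, 13, 8, 2, 10]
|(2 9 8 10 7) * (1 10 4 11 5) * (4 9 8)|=9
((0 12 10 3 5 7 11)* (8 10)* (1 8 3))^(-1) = (0 11 7 5 3 12)(1 10 8)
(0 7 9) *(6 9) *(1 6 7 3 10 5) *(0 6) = (0 3 10 5 1)(6 9) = [3, 0, 2, 10, 4, 1, 9, 7, 8, 6, 5]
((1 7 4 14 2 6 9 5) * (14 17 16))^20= ((1 7 4 17 16 14 2 6 9 5))^20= (17)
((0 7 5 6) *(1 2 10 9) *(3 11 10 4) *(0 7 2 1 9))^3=(0 3)(2 11)(4 10)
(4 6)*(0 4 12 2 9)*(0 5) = [4, 1, 9, 3, 6, 0, 12, 7, 8, 5, 10, 11, 2] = (0 4 6 12 2 9 5)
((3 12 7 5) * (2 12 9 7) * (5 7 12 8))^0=((2 8 5 3 9 12))^0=(12)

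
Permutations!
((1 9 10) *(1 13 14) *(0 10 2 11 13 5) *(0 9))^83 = (0 5 2 13 1 10 9 11 14)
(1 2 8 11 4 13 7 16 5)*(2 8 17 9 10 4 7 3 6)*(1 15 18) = (1 8 11 7 16 5 15 18)(2 17 9 10 4 13 3 6) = [0, 8, 17, 6, 13, 15, 2, 16, 11, 10, 4, 7, 12, 3, 14, 18, 5, 9, 1]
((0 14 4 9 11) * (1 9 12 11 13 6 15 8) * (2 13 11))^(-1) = ((0 14 4 12 2 13 6 15 8 1 9 11))^(-1) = (0 11 9 1 8 15 6 13 2 12 4 14)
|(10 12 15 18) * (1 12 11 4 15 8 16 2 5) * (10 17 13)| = 42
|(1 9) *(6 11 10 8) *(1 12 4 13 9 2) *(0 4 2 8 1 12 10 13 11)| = |(0 4 11 13 9 10 1 8 6)(2 12)| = 18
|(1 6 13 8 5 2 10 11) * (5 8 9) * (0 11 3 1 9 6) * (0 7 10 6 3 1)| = |(0 11 9 5 2 6 13 3)(1 7 10)| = 24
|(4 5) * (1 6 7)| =6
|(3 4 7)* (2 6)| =|(2 6)(3 4 7)| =6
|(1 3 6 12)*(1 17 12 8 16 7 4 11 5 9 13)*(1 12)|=13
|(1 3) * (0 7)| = |(0 7)(1 3)| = 2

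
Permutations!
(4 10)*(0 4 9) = [4, 1, 2, 3, 10, 5, 6, 7, 8, 0, 9] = (0 4 10 9)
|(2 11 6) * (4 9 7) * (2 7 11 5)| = 10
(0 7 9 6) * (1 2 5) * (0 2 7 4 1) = (0 4 1 7 9 6 2 5) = [4, 7, 5, 3, 1, 0, 2, 9, 8, 6]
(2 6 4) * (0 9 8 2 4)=(0 9 8 2 6)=[9, 1, 6, 3, 4, 5, 0, 7, 2, 8]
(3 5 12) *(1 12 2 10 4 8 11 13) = [0, 12, 10, 5, 8, 2, 6, 7, 11, 9, 4, 13, 3, 1] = (1 12 3 5 2 10 4 8 11 13)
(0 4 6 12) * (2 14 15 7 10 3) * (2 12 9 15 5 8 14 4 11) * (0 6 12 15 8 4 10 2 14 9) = (0 11 14 5 4 12 6)(2 10 3 15 7)(8 9) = [11, 1, 10, 15, 12, 4, 0, 2, 9, 8, 3, 14, 6, 13, 5, 7]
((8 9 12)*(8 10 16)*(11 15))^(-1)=((8 9 12 10 16)(11 15))^(-1)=(8 16 10 12 9)(11 15)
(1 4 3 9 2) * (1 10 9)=(1 4 3)(2 10 9)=[0, 4, 10, 1, 3, 5, 6, 7, 8, 2, 9]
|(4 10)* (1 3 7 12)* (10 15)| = 12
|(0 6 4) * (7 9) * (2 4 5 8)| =|(0 6 5 8 2 4)(7 9)| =6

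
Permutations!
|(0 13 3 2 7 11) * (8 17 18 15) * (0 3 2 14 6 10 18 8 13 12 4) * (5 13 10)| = |(0 12 4)(2 7 11 3 14 6 5 13)(8 17)(10 18 15)| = 24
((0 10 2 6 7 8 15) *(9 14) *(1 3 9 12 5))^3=(0 6 15 2 8 10 7)(1 14)(3 12)(5 9)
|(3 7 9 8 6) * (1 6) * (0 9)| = 7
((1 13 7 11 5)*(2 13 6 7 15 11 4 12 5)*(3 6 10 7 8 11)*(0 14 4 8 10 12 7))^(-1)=((0 14 4 7 8 11 2 13 15 3 6 10)(1 12 5))^(-1)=(0 10 6 3 15 13 2 11 8 7 4 14)(1 5 12)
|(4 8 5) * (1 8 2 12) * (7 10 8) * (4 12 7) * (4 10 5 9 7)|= |(1 10 8 9 7 5 12)(2 4)|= 14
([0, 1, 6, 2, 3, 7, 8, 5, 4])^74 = (2 3 4 8 6)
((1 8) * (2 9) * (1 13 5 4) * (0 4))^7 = (0 4 1 8 13 5)(2 9)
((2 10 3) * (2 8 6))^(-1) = (2 6 8 3 10)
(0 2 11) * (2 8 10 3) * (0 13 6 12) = [8, 1, 11, 2, 4, 5, 12, 7, 10, 9, 3, 13, 0, 6] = (0 8 10 3 2 11 13 6 12)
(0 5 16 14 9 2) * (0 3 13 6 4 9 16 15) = (0 5 15)(2 3 13 6 4 9)(14 16) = [5, 1, 3, 13, 9, 15, 4, 7, 8, 2, 10, 11, 12, 6, 16, 0, 14]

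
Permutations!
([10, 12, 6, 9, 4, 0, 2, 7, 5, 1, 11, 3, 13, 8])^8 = [8, 3, 2, 10, 4, 13, 6, 7, 12, 11, 5, 0, 9, 1]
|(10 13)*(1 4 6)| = |(1 4 6)(10 13)| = 6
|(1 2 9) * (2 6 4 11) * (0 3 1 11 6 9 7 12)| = 8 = |(0 3 1 9 11 2 7 12)(4 6)|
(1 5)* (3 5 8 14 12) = [0, 8, 2, 5, 4, 1, 6, 7, 14, 9, 10, 11, 3, 13, 12] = (1 8 14 12 3 5)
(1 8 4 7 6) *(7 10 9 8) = (1 7 6)(4 10 9 8) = [0, 7, 2, 3, 10, 5, 1, 6, 4, 8, 9]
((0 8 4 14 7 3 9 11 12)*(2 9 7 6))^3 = ((0 8 4 14 6 2 9 11 12)(3 7))^3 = (0 14 9)(2 12 4)(3 7)(6 11 8)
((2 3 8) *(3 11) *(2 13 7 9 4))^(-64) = (13)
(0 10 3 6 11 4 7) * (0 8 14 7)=(0 10 3 6 11 4)(7 8 14)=[10, 1, 2, 6, 0, 5, 11, 8, 14, 9, 3, 4, 12, 13, 7]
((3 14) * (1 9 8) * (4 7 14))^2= (1 8 9)(3 7)(4 14)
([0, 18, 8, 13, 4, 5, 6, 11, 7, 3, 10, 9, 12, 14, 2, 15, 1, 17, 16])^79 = (1 18 16)(2 14 13 3 9 11 7 8)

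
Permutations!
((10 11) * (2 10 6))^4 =((2 10 11 6))^4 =(11)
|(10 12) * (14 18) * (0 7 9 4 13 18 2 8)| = |(0 7 9 4 13 18 14 2 8)(10 12)| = 18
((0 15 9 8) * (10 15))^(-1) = ((0 10 15 9 8))^(-1) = (0 8 9 15 10)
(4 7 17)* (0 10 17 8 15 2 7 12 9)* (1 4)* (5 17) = [10, 4, 7, 3, 12, 17, 6, 8, 15, 0, 5, 11, 9, 13, 14, 2, 16, 1] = (0 10 5 17 1 4 12 9)(2 7 8 15)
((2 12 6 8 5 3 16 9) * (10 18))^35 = ((2 12 6 8 5 3 16 9)(10 18))^35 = (2 8 16 12 5 9 6 3)(10 18)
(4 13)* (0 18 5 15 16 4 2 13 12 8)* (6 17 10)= [18, 1, 13, 3, 12, 15, 17, 7, 0, 9, 6, 11, 8, 2, 14, 16, 4, 10, 5]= (0 18 5 15 16 4 12 8)(2 13)(6 17 10)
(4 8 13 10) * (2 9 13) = (2 9 13 10 4 8) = [0, 1, 9, 3, 8, 5, 6, 7, 2, 13, 4, 11, 12, 10]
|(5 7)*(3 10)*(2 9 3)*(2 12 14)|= |(2 9 3 10 12 14)(5 7)|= 6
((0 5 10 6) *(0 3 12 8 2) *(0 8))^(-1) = ((0 5 10 6 3 12)(2 8))^(-1) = (0 12 3 6 10 5)(2 8)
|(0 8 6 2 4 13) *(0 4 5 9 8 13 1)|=20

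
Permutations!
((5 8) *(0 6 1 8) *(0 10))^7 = ((0 6 1 8 5 10))^7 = (0 6 1 8 5 10)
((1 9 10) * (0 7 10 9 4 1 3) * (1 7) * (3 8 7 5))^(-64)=(0 1 4 5 3)(7 8 10)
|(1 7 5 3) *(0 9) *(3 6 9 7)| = 10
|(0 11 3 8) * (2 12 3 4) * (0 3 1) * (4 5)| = |(0 11 5 4 2 12 1)(3 8)| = 14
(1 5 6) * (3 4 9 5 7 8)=(1 7 8 3 4 9 5 6)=[0, 7, 2, 4, 9, 6, 1, 8, 3, 5]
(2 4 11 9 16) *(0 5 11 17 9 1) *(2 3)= (0 5 11 1)(2 4 17 9 16 3)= [5, 0, 4, 2, 17, 11, 6, 7, 8, 16, 10, 1, 12, 13, 14, 15, 3, 9]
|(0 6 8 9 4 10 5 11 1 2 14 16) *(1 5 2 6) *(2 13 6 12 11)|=24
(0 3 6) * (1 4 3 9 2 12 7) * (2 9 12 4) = [12, 2, 4, 6, 3, 5, 0, 1, 8, 9, 10, 11, 7] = (0 12 7 1 2 4 3 6)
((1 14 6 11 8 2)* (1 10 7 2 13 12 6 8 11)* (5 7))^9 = ((1 14 8 13 12 6)(2 10 5 7))^9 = (1 13)(2 10 5 7)(6 8)(12 14)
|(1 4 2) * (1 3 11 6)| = 6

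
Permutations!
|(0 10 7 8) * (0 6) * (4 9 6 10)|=|(0 4 9 6)(7 8 10)|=12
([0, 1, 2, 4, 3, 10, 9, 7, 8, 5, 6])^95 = [0, 1, 2, 4, 3, 9, 10, 7, 8, 6, 5]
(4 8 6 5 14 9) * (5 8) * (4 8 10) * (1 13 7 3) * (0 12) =(0 12)(1 13 7 3)(4 5 14 9 8 6 10) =[12, 13, 2, 1, 5, 14, 10, 3, 6, 8, 4, 11, 0, 7, 9]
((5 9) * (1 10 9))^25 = (1 10 9 5)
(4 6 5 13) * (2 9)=[0, 1, 9, 3, 6, 13, 5, 7, 8, 2, 10, 11, 12, 4]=(2 9)(4 6 5 13)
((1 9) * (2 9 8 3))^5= (9)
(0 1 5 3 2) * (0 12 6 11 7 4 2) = (0 1 5 3)(2 12 6 11 7 4) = [1, 5, 12, 0, 2, 3, 11, 4, 8, 9, 10, 7, 6]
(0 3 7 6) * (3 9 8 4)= (0 9 8 4 3 7 6)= [9, 1, 2, 7, 3, 5, 0, 6, 4, 8]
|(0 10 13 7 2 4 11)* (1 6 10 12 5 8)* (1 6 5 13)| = 35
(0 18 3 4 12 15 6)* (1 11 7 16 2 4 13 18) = (0 1 11 7 16 2 4 12 15 6)(3 13 18) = [1, 11, 4, 13, 12, 5, 0, 16, 8, 9, 10, 7, 15, 18, 14, 6, 2, 17, 3]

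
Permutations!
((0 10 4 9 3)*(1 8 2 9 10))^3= (0 2)(1 9)(3 8)(4 10)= ((0 1 8 2 9 3)(4 10))^3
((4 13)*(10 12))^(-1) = (4 13)(10 12)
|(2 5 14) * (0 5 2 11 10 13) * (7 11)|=7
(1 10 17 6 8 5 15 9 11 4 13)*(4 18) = (1 10 17 6 8 5 15 9 11 18 4 13) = [0, 10, 2, 3, 13, 15, 8, 7, 5, 11, 17, 18, 12, 1, 14, 9, 16, 6, 4]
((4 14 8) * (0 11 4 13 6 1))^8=((0 11 4 14 8 13 6 1))^8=(14)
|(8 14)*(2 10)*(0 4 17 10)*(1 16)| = 10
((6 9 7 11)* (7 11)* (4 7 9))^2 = ((4 7 9 11 6))^2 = (4 9 6 7 11)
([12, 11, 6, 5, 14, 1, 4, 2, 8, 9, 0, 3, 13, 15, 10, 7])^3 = (0 15 6 10 13 2 14 12 7 4)(1 5 3 11)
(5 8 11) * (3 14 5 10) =(3 14 5 8 11 10) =[0, 1, 2, 14, 4, 8, 6, 7, 11, 9, 3, 10, 12, 13, 5]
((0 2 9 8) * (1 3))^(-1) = ((0 2 9 8)(1 3))^(-1) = (0 8 9 2)(1 3)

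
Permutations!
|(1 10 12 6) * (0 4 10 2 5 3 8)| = |(0 4 10 12 6 1 2 5 3 8)| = 10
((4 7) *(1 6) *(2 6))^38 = (7)(1 6 2)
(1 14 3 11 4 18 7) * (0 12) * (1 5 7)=(0 12)(1 14 3 11 4 18)(5 7)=[12, 14, 2, 11, 18, 7, 6, 5, 8, 9, 10, 4, 0, 13, 3, 15, 16, 17, 1]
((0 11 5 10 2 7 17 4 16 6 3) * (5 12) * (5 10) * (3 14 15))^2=(0 12 2 17 16 14 3 11 10 7 4 6 15)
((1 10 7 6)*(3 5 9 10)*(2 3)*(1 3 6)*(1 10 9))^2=(10)(1 6 5 2 3)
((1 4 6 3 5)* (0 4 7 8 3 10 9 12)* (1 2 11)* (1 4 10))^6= (0 9)(1 11 3)(2 8 6)(4 5 7)(10 12)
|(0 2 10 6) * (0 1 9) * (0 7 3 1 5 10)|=12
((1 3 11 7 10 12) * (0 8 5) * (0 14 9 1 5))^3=(0 8)(1 7 5)(3 10 14)(9 11 12)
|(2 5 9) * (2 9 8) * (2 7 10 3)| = 6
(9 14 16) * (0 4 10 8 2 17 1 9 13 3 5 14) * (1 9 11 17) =(0 4 10 8 2 1 11 17 9)(3 5 14 16 13) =[4, 11, 1, 5, 10, 14, 6, 7, 2, 0, 8, 17, 12, 3, 16, 15, 13, 9]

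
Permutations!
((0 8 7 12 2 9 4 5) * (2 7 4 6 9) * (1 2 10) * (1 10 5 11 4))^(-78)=(12)(0 1 5 8 2)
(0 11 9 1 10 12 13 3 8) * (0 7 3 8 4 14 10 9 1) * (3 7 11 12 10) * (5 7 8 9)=(0 12 13 9)(1 5 7 8 11)(3 4 14)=[12, 5, 2, 4, 14, 7, 6, 8, 11, 0, 10, 1, 13, 9, 3]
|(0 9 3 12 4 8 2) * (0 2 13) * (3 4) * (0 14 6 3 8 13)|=9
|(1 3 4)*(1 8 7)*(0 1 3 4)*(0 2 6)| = |(0 1 4 8 7 3 2 6)| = 8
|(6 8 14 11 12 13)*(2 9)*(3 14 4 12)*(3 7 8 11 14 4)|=8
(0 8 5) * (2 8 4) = (0 4 2 8 5) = [4, 1, 8, 3, 2, 0, 6, 7, 5]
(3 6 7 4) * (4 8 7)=[0, 1, 2, 6, 3, 5, 4, 8, 7]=(3 6 4)(7 8)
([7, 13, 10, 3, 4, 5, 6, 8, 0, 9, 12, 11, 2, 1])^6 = (13)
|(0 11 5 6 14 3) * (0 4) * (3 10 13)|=|(0 11 5 6 14 10 13 3 4)|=9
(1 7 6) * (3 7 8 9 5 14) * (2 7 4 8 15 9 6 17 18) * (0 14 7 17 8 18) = (0 14 3 4 18 2 17)(1 15 9 5 7 8 6) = [14, 15, 17, 4, 18, 7, 1, 8, 6, 5, 10, 11, 12, 13, 3, 9, 16, 0, 2]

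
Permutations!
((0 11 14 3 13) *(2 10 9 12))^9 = (0 13 3 14 11)(2 10 9 12)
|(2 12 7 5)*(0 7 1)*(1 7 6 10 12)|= |(0 6 10 12 7 5 2 1)|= 8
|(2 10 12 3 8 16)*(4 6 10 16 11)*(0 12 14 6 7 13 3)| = 6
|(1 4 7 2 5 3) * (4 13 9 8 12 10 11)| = 12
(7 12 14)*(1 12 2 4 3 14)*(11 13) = (1 12)(2 4 3 14 7)(11 13) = [0, 12, 4, 14, 3, 5, 6, 2, 8, 9, 10, 13, 1, 11, 7]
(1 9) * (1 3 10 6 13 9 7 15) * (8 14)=(1 7 15)(3 10 6 13 9)(8 14)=[0, 7, 2, 10, 4, 5, 13, 15, 14, 3, 6, 11, 12, 9, 8, 1]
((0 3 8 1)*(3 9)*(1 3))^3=((0 9 1)(3 8))^3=(9)(3 8)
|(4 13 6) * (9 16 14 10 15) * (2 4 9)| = 9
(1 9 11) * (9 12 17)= (1 12 17 9 11)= [0, 12, 2, 3, 4, 5, 6, 7, 8, 11, 10, 1, 17, 13, 14, 15, 16, 9]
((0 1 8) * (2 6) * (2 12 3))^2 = ((0 1 8)(2 6 12 3))^2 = (0 8 1)(2 12)(3 6)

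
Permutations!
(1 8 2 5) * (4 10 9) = (1 8 2 5)(4 10 9) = [0, 8, 5, 3, 10, 1, 6, 7, 2, 4, 9]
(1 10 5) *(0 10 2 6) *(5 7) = (0 10 7 5 1 2 6) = [10, 2, 6, 3, 4, 1, 0, 5, 8, 9, 7]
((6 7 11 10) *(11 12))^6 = (6 7 12 11 10)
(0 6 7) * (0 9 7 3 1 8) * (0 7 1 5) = (0 6 3 5)(1 8 7 9) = [6, 8, 2, 5, 4, 0, 3, 9, 7, 1]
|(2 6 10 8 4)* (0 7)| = 10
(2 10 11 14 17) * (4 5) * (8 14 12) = (2 10 11 12 8 14 17)(4 5) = [0, 1, 10, 3, 5, 4, 6, 7, 14, 9, 11, 12, 8, 13, 17, 15, 16, 2]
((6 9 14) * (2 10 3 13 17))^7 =(2 3 17 10 13)(6 9 14)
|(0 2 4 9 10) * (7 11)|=10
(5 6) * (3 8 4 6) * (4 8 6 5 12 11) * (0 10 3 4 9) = (0 10 3 6 12 11 9)(4 5) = [10, 1, 2, 6, 5, 4, 12, 7, 8, 0, 3, 9, 11]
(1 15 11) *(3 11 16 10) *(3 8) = (1 15 16 10 8 3 11) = [0, 15, 2, 11, 4, 5, 6, 7, 3, 9, 8, 1, 12, 13, 14, 16, 10]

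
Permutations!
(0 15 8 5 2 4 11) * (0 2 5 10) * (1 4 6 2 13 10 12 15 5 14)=(0 5 14 1 4 11 13 10)(2 6)(8 12 15)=[5, 4, 6, 3, 11, 14, 2, 7, 12, 9, 0, 13, 15, 10, 1, 8]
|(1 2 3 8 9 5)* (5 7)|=|(1 2 3 8 9 7 5)|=7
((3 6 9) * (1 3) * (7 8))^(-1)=((1 3 6 9)(7 8))^(-1)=(1 9 6 3)(7 8)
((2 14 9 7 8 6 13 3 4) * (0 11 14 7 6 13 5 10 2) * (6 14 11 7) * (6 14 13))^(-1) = ((0 7 8 6 5 10 2 14 9 13 3 4))^(-1) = (0 4 3 13 9 14 2 10 5 6 8 7)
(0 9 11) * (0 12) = (0 9 11 12) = [9, 1, 2, 3, 4, 5, 6, 7, 8, 11, 10, 12, 0]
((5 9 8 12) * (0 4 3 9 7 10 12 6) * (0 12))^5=(0 6)(3 5)(4 12)(7 9)(8 10)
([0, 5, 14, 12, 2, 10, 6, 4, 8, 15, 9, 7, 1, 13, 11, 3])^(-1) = [0, 12, 4, 15, 7, 1, 6, 11, 8, 10, 5, 14, 3, 13, 2, 9]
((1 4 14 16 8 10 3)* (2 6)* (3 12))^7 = ((1 4 14 16 8 10 12 3)(2 6))^7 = (1 3 12 10 8 16 14 4)(2 6)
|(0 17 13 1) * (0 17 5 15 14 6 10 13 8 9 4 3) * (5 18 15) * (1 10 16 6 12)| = 22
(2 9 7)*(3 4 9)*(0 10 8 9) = (0 10 8 9 7 2 3 4) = [10, 1, 3, 4, 0, 5, 6, 2, 9, 7, 8]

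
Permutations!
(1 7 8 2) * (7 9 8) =[0, 9, 1, 3, 4, 5, 6, 7, 2, 8] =(1 9 8 2)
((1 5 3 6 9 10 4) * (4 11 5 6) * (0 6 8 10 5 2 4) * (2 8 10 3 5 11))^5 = ((0 6 9 11 8 3)(1 10 2 4))^5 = (0 3 8 11 9 6)(1 10 2 4)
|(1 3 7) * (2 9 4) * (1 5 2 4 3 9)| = 6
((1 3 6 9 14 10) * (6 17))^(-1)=((1 3 17 6 9 14 10))^(-1)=(1 10 14 9 6 17 3)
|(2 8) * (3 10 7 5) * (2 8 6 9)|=12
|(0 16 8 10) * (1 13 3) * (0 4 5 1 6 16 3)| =10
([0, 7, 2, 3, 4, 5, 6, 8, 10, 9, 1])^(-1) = (1 10 8 7)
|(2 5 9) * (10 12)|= 6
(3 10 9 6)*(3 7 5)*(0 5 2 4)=(0 5 3 10 9 6 7 2 4)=[5, 1, 4, 10, 0, 3, 7, 2, 8, 6, 9]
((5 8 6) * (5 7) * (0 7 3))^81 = (0 8)(3 5)(6 7)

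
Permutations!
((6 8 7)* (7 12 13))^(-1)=((6 8 12 13 7))^(-1)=(6 7 13 12 8)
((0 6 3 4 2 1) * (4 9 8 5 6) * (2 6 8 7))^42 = ((0 4 6 3 9 7 2 1)(5 8))^42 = (0 6 9 2)(1 4 3 7)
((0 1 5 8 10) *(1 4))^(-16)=((0 4 1 5 8 10))^(-16)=(0 1 8)(4 5 10)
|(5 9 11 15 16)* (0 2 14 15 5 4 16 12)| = |(0 2 14 15 12)(4 16)(5 9 11)| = 30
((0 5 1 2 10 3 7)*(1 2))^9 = (0 10)(2 7)(3 5) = ((0 5 2 10 3 7))^9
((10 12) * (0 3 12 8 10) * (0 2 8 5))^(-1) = (0 5 10 8 2 12 3)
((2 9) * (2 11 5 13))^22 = (2 11 13 9 5)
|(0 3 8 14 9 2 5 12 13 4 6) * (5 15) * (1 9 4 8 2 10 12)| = 14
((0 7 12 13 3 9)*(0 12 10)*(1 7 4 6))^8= ((0 4 6 1 7 10)(3 9 12 13))^8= (13)(0 6 7)(1 10 4)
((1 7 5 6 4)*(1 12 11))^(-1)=(1 11 12 4 6 5 7)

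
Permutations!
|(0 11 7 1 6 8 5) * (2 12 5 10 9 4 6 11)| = |(0 2 12 5)(1 11 7)(4 6 8 10 9)| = 60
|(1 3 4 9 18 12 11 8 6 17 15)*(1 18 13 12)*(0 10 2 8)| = 15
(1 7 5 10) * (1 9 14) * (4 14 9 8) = (1 7 5 10 8 4 14) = [0, 7, 2, 3, 14, 10, 6, 5, 4, 9, 8, 11, 12, 13, 1]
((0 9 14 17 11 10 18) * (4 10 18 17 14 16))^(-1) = ((0 9 16 4 10 17 11 18))^(-1) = (0 18 11 17 10 4 16 9)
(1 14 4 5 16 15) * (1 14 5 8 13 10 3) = (1 5 16 15 14 4 8 13 10 3) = [0, 5, 2, 1, 8, 16, 6, 7, 13, 9, 3, 11, 12, 10, 4, 14, 15]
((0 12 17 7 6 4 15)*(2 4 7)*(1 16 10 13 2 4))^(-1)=((0 12 17 4 15)(1 16 10 13 2)(6 7))^(-1)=(0 15 4 17 12)(1 2 13 10 16)(6 7)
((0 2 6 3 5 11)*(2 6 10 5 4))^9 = ((0 6 3 4 2 10 5 11))^9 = (0 6 3 4 2 10 5 11)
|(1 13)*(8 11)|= |(1 13)(8 11)|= 2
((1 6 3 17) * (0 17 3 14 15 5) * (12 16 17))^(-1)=((0 12 16 17 1 6 14 15 5))^(-1)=(0 5 15 14 6 1 17 16 12)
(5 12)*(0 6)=(0 6)(5 12)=[6, 1, 2, 3, 4, 12, 0, 7, 8, 9, 10, 11, 5]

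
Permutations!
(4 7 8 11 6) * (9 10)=(4 7 8 11 6)(9 10)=[0, 1, 2, 3, 7, 5, 4, 8, 11, 10, 9, 6]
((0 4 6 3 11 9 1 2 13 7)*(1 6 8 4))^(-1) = ((0 1 2 13 7)(3 11 9 6)(4 8))^(-1) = (0 7 13 2 1)(3 6 9 11)(4 8)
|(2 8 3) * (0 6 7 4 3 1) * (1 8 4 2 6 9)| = 15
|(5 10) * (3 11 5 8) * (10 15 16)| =7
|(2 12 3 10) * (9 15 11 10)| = 7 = |(2 12 3 9 15 11 10)|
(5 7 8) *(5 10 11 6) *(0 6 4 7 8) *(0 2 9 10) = (0 6 5 8)(2 9 10 11 4 7) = [6, 1, 9, 3, 7, 8, 5, 2, 0, 10, 11, 4]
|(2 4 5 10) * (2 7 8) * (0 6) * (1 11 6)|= |(0 1 11 6)(2 4 5 10 7 8)|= 12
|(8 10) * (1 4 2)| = 6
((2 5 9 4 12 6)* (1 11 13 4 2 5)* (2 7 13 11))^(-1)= ((1 2)(4 12 6 5 9 7 13))^(-1)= (1 2)(4 13 7 9 5 6 12)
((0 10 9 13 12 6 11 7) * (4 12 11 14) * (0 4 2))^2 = (0 9 11 4 6 2 10 13 7 12 14)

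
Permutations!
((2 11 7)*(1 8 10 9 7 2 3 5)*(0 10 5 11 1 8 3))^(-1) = (0 7 9 10)(1 2 11 3)(5 8)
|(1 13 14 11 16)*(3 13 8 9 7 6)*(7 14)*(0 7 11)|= 11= |(0 7 6 3 13 11 16 1 8 9 14)|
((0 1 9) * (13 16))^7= (0 1 9)(13 16)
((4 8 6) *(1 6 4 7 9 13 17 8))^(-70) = ((1 6 7 9 13 17 8 4))^(-70) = (1 7 13 8)(4 6 9 17)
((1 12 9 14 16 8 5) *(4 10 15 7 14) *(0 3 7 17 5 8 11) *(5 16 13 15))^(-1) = (0 11 16 17 15 13 14 7 3)(1 5 10 4 9 12)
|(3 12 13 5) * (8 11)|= 4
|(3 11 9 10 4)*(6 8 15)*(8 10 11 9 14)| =9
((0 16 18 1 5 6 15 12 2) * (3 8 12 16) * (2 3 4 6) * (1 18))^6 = (18)(0 5 16 6)(1 15 4 2)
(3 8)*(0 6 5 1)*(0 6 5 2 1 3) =(0 5 3 8)(1 6 2) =[5, 6, 1, 8, 4, 3, 2, 7, 0]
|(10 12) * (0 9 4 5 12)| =6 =|(0 9 4 5 12 10)|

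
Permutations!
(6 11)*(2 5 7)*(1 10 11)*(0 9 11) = (0 9 11 6 1 10)(2 5 7) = [9, 10, 5, 3, 4, 7, 1, 2, 8, 11, 0, 6]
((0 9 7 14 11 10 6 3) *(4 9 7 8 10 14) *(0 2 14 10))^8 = (0 9 7 8 4)(2 11 6)(3 14 10)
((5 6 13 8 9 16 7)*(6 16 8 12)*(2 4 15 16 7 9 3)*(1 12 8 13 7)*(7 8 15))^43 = (1 7 2 8 12 5 4 3 6)(9 16 15 13)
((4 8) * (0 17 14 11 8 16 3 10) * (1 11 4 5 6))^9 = ((0 17 14 4 16 3 10)(1 11 8 5 6))^9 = (0 14 16 10 17 4 3)(1 6 5 8 11)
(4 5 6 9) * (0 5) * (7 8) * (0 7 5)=(4 7 8 5 6 9)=[0, 1, 2, 3, 7, 6, 9, 8, 5, 4]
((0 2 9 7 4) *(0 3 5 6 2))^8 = (2 9 7 4 3 5 6)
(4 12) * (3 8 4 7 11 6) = (3 8 4 12 7 11 6) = [0, 1, 2, 8, 12, 5, 3, 11, 4, 9, 10, 6, 7]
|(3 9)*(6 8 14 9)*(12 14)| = 6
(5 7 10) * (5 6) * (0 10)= (0 10 6 5 7)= [10, 1, 2, 3, 4, 7, 5, 0, 8, 9, 6]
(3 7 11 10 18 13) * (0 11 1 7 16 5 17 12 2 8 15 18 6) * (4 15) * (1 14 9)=[11, 7, 8, 16, 15, 17, 0, 14, 4, 1, 6, 10, 2, 3, 9, 18, 5, 12, 13]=(0 11 10 6)(1 7 14 9)(2 8 4 15 18 13 3 16 5 17 12)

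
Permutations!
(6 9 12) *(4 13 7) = (4 13 7)(6 9 12) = [0, 1, 2, 3, 13, 5, 9, 4, 8, 12, 10, 11, 6, 7]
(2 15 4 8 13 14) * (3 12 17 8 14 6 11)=(2 15 4 14)(3 12 17 8 13 6 11)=[0, 1, 15, 12, 14, 5, 11, 7, 13, 9, 10, 3, 17, 6, 2, 4, 16, 8]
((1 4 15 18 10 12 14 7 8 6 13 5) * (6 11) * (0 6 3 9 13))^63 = (0 6)(1 7)(3 18)(4 8)(5 14)(9 10)(11 15)(12 13)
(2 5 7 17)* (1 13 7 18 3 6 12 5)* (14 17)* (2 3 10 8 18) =[0, 13, 1, 6, 4, 2, 12, 14, 18, 9, 8, 11, 5, 7, 17, 15, 16, 3, 10] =(1 13 7 14 17 3 6 12 5 2)(8 18 10)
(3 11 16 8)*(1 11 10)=[0, 11, 2, 10, 4, 5, 6, 7, 3, 9, 1, 16, 12, 13, 14, 15, 8]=(1 11 16 8 3 10)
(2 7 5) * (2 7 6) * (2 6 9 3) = [0, 1, 9, 2, 4, 7, 6, 5, 8, 3] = (2 9 3)(5 7)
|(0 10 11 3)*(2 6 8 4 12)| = |(0 10 11 3)(2 6 8 4 12)| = 20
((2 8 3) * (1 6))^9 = (8)(1 6)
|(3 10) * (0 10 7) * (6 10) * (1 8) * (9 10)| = |(0 6 9 10 3 7)(1 8)| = 6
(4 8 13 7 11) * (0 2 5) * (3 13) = (0 2 5)(3 13 7 11 4 8) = [2, 1, 5, 13, 8, 0, 6, 11, 3, 9, 10, 4, 12, 7]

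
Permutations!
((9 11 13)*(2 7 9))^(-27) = (2 11 7 13 9) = ((2 7 9 11 13))^(-27)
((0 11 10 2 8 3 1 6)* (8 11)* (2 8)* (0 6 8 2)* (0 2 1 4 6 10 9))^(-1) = (0 9 11 2)(1 10 6 4 3 8)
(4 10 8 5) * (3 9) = (3 9)(4 10 8 5) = [0, 1, 2, 9, 10, 4, 6, 7, 5, 3, 8]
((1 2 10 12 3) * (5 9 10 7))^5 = (1 10 7 3 9 2 12 5)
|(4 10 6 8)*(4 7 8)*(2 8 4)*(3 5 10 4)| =7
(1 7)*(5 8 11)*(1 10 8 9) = (1 7 10 8 11 5 9) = [0, 7, 2, 3, 4, 9, 6, 10, 11, 1, 8, 5]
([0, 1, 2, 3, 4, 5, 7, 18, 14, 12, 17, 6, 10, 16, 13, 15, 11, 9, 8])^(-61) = (6 8 16 7 14 11 18 13)(9 17 10 12)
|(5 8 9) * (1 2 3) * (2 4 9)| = |(1 4 9 5 8 2 3)| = 7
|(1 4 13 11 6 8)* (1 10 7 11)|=|(1 4 13)(6 8 10 7 11)|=15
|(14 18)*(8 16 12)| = |(8 16 12)(14 18)| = 6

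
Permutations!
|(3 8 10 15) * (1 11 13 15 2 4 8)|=|(1 11 13 15 3)(2 4 8 10)|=20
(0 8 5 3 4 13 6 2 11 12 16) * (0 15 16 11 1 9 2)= [8, 9, 1, 4, 13, 3, 0, 7, 5, 2, 10, 12, 11, 6, 14, 16, 15]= (0 8 5 3 4 13 6)(1 9 2)(11 12)(15 16)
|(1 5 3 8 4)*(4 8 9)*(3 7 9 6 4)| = |(1 5 7 9 3 6 4)| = 7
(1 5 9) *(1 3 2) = (1 5 9 3 2) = [0, 5, 1, 2, 4, 9, 6, 7, 8, 3]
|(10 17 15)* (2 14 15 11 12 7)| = 8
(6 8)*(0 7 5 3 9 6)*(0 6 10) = (0 7 5 3 9 10)(6 8) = [7, 1, 2, 9, 4, 3, 8, 5, 6, 10, 0]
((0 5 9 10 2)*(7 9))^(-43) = (0 2 10 9 7 5)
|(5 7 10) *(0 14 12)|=|(0 14 12)(5 7 10)|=3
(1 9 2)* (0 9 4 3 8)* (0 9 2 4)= (0 2 1)(3 8 9 4)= [2, 0, 1, 8, 3, 5, 6, 7, 9, 4]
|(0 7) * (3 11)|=2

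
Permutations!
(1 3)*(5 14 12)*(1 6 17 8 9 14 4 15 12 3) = (3 6 17 8 9 14)(4 15 12 5) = [0, 1, 2, 6, 15, 4, 17, 7, 9, 14, 10, 11, 5, 13, 3, 12, 16, 8]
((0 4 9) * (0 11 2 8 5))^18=(0 2 4 8 9 5 11)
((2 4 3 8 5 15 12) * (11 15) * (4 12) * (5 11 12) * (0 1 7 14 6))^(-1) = (0 6 14 7 1)(2 12 5)(3 4 15 11 8) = ((0 1 7 14 6)(2 5 12)(3 8 11 15 4))^(-1)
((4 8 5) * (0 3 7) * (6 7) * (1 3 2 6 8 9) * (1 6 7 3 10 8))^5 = (0 7 2)(1 9 8 3 4 10 6 5)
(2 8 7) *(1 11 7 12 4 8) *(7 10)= (1 11 10 7 2)(4 8 12)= [0, 11, 1, 3, 8, 5, 6, 2, 12, 9, 7, 10, 4]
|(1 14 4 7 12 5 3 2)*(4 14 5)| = |(14)(1 5 3 2)(4 7 12)| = 12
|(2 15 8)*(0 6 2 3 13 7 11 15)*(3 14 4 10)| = 9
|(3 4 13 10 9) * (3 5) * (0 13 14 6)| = |(0 13 10 9 5 3 4 14 6)| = 9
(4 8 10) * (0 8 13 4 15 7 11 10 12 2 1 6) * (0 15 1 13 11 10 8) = [0, 6, 13, 3, 11, 5, 15, 10, 12, 9, 1, 8, 2, 4, 14, 7] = (1 6 15 7 10)(2 13 4 11 8 12)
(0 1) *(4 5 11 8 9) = (0 1)(4 5 11 8 9) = [1, 0, 2, 3, 5, 11, 6, 7, 9, 4, 10, 8]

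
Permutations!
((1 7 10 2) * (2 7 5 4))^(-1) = ((1 5 4 2)(7 10))^(-1) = (1 2 4 5)(7 10)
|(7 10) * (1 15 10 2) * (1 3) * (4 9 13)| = 6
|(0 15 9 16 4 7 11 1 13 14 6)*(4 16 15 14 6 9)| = |(16)(0 14 9 15 4 7 11 1 13 6)| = 10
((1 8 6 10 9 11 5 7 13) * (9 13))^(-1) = (1 13 10 6 8)(5 11 9 7) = ((1 8 6 10 13)(5 7 9 11))^(-1)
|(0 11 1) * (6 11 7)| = 5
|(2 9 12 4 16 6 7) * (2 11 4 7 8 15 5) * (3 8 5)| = 9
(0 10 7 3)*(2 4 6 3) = (0 10 7 2 4 6 3) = [10, 1, 4, 0, 6, 5, 3, 2, 8, 9, 7]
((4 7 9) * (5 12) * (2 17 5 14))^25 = (17)(4 7 9) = ((2 17 5 12 14)(4 7 9))^25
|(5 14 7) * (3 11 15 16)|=|(3 11 15 16)(5 14 7)|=12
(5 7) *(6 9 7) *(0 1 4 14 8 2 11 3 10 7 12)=(0 1 4 14 8 2 11 3 10 7 5 6 9 12)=[1, 4, 11, 10, 14, 6, 9, 5, 2, 12, 7, 3, 0, 13, 8]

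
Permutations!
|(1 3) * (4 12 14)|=6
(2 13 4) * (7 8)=(2 13 4)(7 8)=[0, 1, 13, 3, 2, 5, 6, 8, 7, 9, 10, 11, 12, 4]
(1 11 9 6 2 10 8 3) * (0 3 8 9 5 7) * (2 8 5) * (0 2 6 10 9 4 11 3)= (1 3)(2 9 10 4 11 6 8 5 7)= [0, 3, 9, 1, 11, 7, 8, 2, 5, 10, 4, 6]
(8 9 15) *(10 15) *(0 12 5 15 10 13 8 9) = (0 12 5 15 9 13 8) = [12, 1, 2, 3, 4, 15, 6, 7, 0, 13, 10, 11, 5, 8, 14, 9]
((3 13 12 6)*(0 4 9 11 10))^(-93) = (0 9 10 4 11)(3 6 12 13)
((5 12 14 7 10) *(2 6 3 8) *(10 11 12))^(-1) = (2 8 3 6)(5 10)(7 14 12 11)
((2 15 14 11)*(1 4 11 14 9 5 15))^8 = ((1 4 11 2)(5 15 9))^8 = (5 9 15)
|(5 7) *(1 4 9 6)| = |(1 4 9 6)(5 7)| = 4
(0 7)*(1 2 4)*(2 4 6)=(0 7)(1 4)(2 6)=[7, 4, 6, 3, 1, 5, 2, 0]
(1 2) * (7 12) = (1 2)(7 12) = [0, 2, 1, 3, 4, 5, 6, 12, 8, 9, 10, 11, 7]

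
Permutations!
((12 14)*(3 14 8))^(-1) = (3 8 12 14)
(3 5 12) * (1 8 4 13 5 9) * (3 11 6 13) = (1 8 4 3 9)(5 12 11 6 13) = [0, 8, 2, 9, 3, 12, 13, 7, 4, 1, 10, 6, 11, 5]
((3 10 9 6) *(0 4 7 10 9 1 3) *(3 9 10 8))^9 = (10)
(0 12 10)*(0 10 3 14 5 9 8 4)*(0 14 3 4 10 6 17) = [12, 1, 2, 3, 14, 9, 17, 7, 10, 8, 6, 11, 4, 13, 5, 15, 16, 0] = (0 12 4 14 5 9 8 10 6 17)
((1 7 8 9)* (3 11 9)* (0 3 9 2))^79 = ((0 3 11 2)(1 7 8 9))^79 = (0 2 11 3)(1 9 8 7)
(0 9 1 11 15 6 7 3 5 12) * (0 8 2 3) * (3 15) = [9, 11, 15, 5, 4, 12, 7, 0, 2, 1, 10, 3, 8, 13, 14, 6] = (0 9 1 11 3 5 12 8 2 15 6 7)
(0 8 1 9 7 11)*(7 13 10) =[8, 9, 2, 3, 4, 5, 6, 11, 1, 13, 7, 0, 12, 10] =(0 8 1 9 13 10 7 11)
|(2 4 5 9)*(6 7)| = |(2 4 5 9)(6 7)| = 4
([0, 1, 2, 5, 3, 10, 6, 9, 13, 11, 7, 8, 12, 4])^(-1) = [0, 1, 2, 4, 13, 3, 6, 10, 11, 7, 5, 9, 12, 8]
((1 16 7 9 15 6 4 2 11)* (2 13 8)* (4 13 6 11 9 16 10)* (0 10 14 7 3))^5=(0 8 1)(2 14 10)(3 13 11)(4 9 7)(6 15 16)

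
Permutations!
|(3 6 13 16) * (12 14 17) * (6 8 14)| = |(3 8 14 17 12 6 13 16)| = 8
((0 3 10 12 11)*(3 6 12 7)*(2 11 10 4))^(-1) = (0 11 2 4 3 7 10 12 6)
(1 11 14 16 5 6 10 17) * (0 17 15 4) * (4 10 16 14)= (0 17 1 11 4)(5 6 16)(10 15)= [17, 11, 2, 3, 0, 6, 16, 7, 8, 9, 15, 4, 12, 13, 14, 10, 5, 1]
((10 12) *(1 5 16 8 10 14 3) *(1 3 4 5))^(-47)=(4 16 10 14 5 8 12)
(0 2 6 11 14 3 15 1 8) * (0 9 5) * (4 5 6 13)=(0 2 13 4 5)(1 8 9 6 11 14 3 15)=[2, 8, 13, 15, 5, 0, 11, 7, 9, 6, 10, 14, 12, 4, 3, 1]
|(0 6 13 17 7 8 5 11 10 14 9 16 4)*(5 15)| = 14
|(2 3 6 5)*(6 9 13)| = 6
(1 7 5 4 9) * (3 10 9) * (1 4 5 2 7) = [0, 1, 7, 10, 3, 5, 6, 2, 8, 4, 9] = (2 7)(3 10 9 4)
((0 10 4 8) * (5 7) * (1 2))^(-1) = (0 8 4 10)(1 2)(5 7)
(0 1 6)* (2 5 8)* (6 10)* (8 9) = (0 1 10 6)(2 5 9 8) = [1, 10, 5, 3, 4, 9, 0, 7, 2, 8, 6]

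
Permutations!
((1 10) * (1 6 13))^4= (13)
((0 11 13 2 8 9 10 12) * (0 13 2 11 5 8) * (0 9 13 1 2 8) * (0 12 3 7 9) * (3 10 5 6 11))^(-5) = ((0 6 11 8 13 3 7 9 5 12 1 2))^(-5) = (0 9 11 12 13 2 7 6 5 8 1 3)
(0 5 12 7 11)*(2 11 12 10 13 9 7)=(0 5 10 13 9 7 12 2 11)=[5, 1, 11, 3, 4, 10, 6, 12, 8, 7, 13, 0, 2, 9]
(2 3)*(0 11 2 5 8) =(0 11 2 3 5 8) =[11, 1, 3, 5, 4, 8, 6, 7, 0, 9, 10, 2]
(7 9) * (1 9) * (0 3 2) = [3, 9, 0, 2, 4, 5, 6, 1, 8, 7] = (0 3 2)(1 9 7)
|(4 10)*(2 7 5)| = |(2 7 5)(4 10)| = 6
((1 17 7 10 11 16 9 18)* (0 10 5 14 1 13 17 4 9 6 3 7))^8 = ((0 10 11 16 6 3 7 5 14 1 4 9 18 13 17))^8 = (0 14 10 1 11 4 16 9 6 18 3 13 7 17 5)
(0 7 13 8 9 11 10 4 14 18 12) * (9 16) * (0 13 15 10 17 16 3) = (0 7 15 10 4 14 18 12 13 8 3)(9 11 17 16) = [7, 1, 2, 0, 14, 5, 6, 15, 3, 11, 4, 17, 13, 8, 18, 10, 9, 16, 12]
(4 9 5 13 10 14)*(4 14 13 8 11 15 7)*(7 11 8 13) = (4 9 5 13 10 7)(11 15) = [0, 1, 2, 3, 9, 13, 6, 4, 8, 5, 7, 15, 12, 10, 14, 11]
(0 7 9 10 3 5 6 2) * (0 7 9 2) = (0 9 10 3 5 6)(2 7) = [9, 1, 7, 5, 4, 6, 0, 2, 8, 10, 3]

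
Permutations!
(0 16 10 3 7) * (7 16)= (0 7)(3 16 10)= [7, 1, 2, 16, 4, 5, 6, 0, 8, 9, 3, 11, 12, 13, 14, 15, 10]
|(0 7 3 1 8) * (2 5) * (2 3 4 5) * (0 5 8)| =7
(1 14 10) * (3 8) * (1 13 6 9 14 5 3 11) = (1 5 3 8 11)(6 9 14 10 13) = [0, 5, 2, 8, 4, 3, 9, 7, 11, 14, 13, 1, 12, 6, 10]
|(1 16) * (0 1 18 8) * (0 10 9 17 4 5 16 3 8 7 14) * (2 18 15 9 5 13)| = |(0 1 3 8 10 5 16 15 9 17 4 13 2 18 7 14)| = 16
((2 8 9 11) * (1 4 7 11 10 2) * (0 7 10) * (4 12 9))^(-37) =(0 9 12 1 11 7)(2 10 4 8)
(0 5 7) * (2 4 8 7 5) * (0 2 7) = (0 7 2 4 8) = [7, 1, 4, 3, 8, 5, 6, 2, 0]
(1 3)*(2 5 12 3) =[0, 2, 5, 1, 4, 12, 6, 7, 8, 9, 10, 11, 3] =(1 2 5 12 3)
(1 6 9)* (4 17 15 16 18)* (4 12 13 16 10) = [0, 6, 2, 3, 17, 5, 9, 7, 8, 1, 4, 11, 13, 16, 14, 10, 18, 15, 12] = (1 6 9)(4 17 15 10)(12 13 16 18)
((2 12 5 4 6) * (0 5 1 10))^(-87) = (0 5 4 6 2 12 1 10)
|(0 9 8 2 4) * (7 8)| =|(0 9 7 8 2 4)| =6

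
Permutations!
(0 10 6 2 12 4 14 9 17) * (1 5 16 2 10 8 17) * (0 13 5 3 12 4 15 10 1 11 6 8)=(1 3 12 15 10 8 17 13 5 16 2 4 14 9 11 6)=[0, 3, 4, 12, 14, 16, 1, 7, 17, 11, 8, 6, 15, 5, 9, 10, 2, 13]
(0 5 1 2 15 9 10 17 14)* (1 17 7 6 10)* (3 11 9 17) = [5, 2, 15, 11, 4, 3, 10, 6, 8, 1, 7, 9, 12, 13, 0, 17, 16, 14] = (0 5 3 11 9 1 2 15 17 14)(6 10 7)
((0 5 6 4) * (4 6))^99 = ((6)(0 5 4))^99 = (6)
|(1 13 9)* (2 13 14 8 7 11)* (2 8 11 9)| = |(1 14 11 8 7 9)(2 13)| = 6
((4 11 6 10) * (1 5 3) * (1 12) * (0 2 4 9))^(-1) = (0 9 10 6 11 4 2)(1 12 3 5)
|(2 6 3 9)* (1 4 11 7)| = |(1 4 11 7)(2 6 3 9)| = 4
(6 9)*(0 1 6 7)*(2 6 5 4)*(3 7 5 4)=(0 1 4 2 6 9 5 3 7)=[1, 4, 6, 7, 2, 3, 9, 0, 8, 5]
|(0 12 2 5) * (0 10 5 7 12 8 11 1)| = 12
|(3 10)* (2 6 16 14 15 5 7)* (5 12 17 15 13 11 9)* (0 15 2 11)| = |(0 15 12 17 2 6 16 14 13)(3 10)(5 7 11 9)| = 36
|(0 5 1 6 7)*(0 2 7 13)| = |(0 5 1 6 13)(2 7)| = 10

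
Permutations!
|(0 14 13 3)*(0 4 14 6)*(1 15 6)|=4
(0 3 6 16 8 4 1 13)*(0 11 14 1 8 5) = (0 3 6 16 5)(1 13 11 14)(4 8) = [3, 13, 2, 6, 8, 0, 16, 7, 4, 9, 10, 14, 12, 11, 1, 15, 5]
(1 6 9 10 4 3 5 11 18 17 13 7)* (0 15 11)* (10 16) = (0 15 11 18 17 13 7 1 6 9 16 10 4 3 5) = [15, 6, 2, 5, 3, 0, 9, 1, 8, 16, 4, 18, 12, 7, 14, 11, 10, 13, 17]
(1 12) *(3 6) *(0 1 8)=[1, 12, 2, 6, 4, 5, 3, 7, 0, 9, 10, 11, 8]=(0 1 12 8)(3 6)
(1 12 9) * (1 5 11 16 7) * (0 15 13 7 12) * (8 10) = (0 15 13 7 1)(5 11 16 12 9)(8 10) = [15, 0, 2, 3, 4, 11, 6, 1, 10, 5, 8, 16, 9, 7, 14, 13, 12]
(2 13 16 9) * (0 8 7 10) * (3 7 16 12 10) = (0 8 16 9 2 13 12 10)(3 7) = [8, 1, 13, 7, 4, 5, 6, 3, 16, 2, 0, 11, 10, 12, 14, 15, 9]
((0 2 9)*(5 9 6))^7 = (0 6 9 2 5)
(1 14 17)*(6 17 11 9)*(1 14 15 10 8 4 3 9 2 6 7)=(1 15 10 8 4 3 9 7)(2 6 17 14 11)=[0, 15, 6, 9, 3, 5, 17, 1, 4, 7, 8, 2, 12, 13, 11, 10, 16, 14]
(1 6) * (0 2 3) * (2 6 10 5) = [6, 10, 3, 0, 4, 2, 1, 7, 8, 9, 5] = (0 6 1 10 5 2 3)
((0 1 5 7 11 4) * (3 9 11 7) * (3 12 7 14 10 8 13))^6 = ((0 1 5 12 7 14 10 8 13 3 9 11 4))^6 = (0 10 4 14 11 7 9 12 3 5 13 1 8)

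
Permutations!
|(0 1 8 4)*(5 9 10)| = 12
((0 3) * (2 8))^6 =((0 3)(2 8))^6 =(8)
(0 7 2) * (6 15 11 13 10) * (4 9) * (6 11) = (0 7 2)(4 9)(6 15)(10 11 13) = [7, 1, 0, 3, 9, 5, 15, 2, 8, 4, 11, 13, 12, 10, 14, 6]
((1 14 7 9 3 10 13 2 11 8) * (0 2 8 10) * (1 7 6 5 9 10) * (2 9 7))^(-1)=((0 9 3)(1 14 6 5 7 10 13 8 2 11))^(-1)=(0 3 9)(1 11 2 8 13 10 7 5 6 14)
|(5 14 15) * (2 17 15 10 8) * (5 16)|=8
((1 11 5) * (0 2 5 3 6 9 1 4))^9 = (0 2 5 4)(1 9 6 3 11) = ((0 2 5 4)(1 11 3 6 9))^9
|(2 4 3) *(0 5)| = |(0 5)(2 4 3)| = 6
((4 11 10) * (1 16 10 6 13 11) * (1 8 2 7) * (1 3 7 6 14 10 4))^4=(1 2 14 4 13)(6 10 8 11 16)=((1 16 4 8 2 6 13 11 14 10)(3 7))^4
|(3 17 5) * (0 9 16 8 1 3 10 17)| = 6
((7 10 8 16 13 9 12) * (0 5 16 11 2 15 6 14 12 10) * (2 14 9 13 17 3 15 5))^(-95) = (0 8 3)(2 11 15)(5 14 6)(7 10 17)(9 16 12)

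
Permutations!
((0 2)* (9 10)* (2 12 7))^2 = ((0 12 7 2)(9 10))^2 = (0 7)(2 12)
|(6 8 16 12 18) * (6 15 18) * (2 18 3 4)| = |(2 18 15 3 4)(6 8 16 12)| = 20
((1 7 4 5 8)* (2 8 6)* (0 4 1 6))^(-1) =((0 4 5)(1 7)(2 8 6))^(-1) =(0 5 4)(1 7)(2 6 8)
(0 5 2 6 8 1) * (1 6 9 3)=[5, 0, 9, 1, 4, 2, 8, 7, 6, 3]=(0 5 2 9 3 1)(6 8)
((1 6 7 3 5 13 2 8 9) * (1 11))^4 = ((1 6 7 3 5 13 2 8 9 11))^4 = (1 5 9 7 2)(3 8 6 13 11)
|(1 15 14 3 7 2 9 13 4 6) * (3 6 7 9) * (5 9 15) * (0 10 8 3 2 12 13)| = |(0 10 8 3 15 14 6 1 5 9)(4 7 12 13)| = 20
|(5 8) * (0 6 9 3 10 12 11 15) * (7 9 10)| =6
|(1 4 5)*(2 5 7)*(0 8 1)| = 7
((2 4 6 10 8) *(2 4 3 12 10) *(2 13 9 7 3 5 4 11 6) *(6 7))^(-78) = ((2 5 4)(3 12 10 8 11 7)(6 13 9))^(-78) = (13)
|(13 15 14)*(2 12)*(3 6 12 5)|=|(2 5 3 6 12)(13 15 14)|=15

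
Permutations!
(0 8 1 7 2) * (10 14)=(0 8 1 7 2)(10 14)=[8, 7, 0, 3, 4, 5, 6, 2, 1, 9, 14, 11, 12, 13, 10]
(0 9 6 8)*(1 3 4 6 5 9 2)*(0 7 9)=(0 2 1 3 4 6 8 7 9 5)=[2, 3, 1, 4, 6, 0, 8, 9, 7, 5]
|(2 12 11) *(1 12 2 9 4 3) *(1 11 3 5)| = |(1 12 3 11 9 4 5)| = 7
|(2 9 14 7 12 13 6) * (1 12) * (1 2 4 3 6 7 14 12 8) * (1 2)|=|(14)(1 8 2 9 12 13 7)(3 6 4)|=21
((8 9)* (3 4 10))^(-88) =((3 4 10)(8 9))^(-88) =(3 10 4)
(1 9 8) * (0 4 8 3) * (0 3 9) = (9)(0 4 8 1) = [4, 0, 2, 3, 8, 5, 6, 7, 1, 9]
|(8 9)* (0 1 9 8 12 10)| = |(0 1 9 12 10)| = 5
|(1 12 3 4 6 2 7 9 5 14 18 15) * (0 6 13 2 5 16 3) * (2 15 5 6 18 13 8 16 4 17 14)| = 16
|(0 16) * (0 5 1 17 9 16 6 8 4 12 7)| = |(0 6 8 4 12 7)(1 17 9 16 5)| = 30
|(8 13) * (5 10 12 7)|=|(5 10 12 7)(8 13)|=4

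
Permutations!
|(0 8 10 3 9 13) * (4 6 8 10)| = |(0 10 3 9 13)(4 6 8)| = 15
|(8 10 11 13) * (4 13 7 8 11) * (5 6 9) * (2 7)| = 21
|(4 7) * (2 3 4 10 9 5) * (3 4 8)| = 6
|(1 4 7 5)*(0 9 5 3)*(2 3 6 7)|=|(0 9 5 1 4 2 3)(6 7)|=14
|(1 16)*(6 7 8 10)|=|(1 16)(6 7 8 10)|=4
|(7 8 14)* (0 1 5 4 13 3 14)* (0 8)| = 8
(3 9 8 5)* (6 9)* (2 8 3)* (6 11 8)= [0, 1, 6, 11, 4, 2, 9, 7, 5, 3, 10, 8]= (2 6 9 3 11 8 5)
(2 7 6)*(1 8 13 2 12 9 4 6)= (1 8 13 2 7)(4 6 12 9)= [0, 8, 7, 3, 6, 5, 12, 1, 13, 4, 10, 11, 9, 2]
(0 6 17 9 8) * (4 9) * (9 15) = [6, 1, 2, 3, 15, 5, 17, 7, 0, 8, 10, 11, 12, 13, 14, 9, 16, 4] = (0 6 17 4 15 9 8)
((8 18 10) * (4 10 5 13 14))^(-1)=((4 10 8 18 5 13 14))^(-1)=(4 14 13 5 18 8 10)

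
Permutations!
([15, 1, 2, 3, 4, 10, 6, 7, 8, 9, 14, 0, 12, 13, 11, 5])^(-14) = (0 14 5)(10 15 11)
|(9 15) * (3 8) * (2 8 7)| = |(2 8 3 7)(9 15)| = 4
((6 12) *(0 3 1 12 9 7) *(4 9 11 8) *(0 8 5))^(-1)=(0 5 11 6 12 1 3)(4 8 7 9)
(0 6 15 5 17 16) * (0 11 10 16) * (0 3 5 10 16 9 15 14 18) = (0 6 14 18)(3 5 17)(9 15 10)(11 16) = [6, 1, 2, 5, 4, 17, 14, 7, 8, 15, 9, 16, 12, 13, 18, 10, 11, 3, 0]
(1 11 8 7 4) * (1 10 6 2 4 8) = (1 11)(2 4 10 6)(7 8) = [0, 11, 4, 3, 10, 5, 2, 8, 7, 9, 6, 1]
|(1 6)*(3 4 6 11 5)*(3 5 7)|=6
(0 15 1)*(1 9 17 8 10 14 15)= [1, 0, 2, 3, 4, 5, 6, 7, 10, 17, 14, 11, 12, 13, 15, 9, 16, 8]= (0 1)(8 10 14 15 9 17)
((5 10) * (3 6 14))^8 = ((3 6 14)(5 10))^8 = (3 14 6)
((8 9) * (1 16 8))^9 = (1 16 8 9)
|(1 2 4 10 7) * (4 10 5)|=4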